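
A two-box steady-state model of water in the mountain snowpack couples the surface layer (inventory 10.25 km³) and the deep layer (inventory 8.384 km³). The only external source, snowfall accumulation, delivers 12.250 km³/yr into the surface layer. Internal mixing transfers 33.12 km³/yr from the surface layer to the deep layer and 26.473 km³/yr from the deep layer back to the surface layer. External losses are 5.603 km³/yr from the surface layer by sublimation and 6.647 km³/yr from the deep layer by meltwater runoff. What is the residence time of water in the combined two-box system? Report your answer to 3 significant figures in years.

Residence time in the combined system uses the total inventory and the total *external* removal — internal exchanges between the two boxes cancel.
M_total = 10.25 + 8.384 = 18.634 km³.
ΣF_external_out = 5.603 + 6.647 = 12.250 km³/yr.
τ = M_total / ΣF_ext = 18.634 / 12.250 = 1.521 yr.

1.52 yr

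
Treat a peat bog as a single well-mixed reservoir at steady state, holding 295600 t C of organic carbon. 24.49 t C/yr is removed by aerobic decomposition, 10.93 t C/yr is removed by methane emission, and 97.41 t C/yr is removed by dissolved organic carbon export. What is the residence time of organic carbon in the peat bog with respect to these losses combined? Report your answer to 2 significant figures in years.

2200 yr

Total removal = 24.49 + 10.93 + 97.41 = 132.83 t C/yr.
τ = M / ΣF_out = 295600 / 132.83 = 2225 yr.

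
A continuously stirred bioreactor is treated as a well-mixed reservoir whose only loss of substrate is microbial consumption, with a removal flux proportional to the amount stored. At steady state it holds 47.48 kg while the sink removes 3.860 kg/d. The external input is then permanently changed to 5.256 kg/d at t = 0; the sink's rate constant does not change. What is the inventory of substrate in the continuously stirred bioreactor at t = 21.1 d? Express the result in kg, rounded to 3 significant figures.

Residence time τ = M₀/F₀ = 12.30 d. The eventual steady state is M_∞ = M₀·(F₁/F₀) = 47.48 × 5.256/3.860 = 64.652 kg.
The anomaly ΔM(t) = M(t) − M_∞ decays as ΔM₀·e^(−t/τ) with ΔM₀ = 47.48 − 64.652 = −17.17 kg.
At t = 21.1 d, e^(−t/τ) = e^(−1.715) = 0.1799, so ΔM = −3.089 kg and M = 64.652 − 3.089 = 61.562 kg.

61.6 kg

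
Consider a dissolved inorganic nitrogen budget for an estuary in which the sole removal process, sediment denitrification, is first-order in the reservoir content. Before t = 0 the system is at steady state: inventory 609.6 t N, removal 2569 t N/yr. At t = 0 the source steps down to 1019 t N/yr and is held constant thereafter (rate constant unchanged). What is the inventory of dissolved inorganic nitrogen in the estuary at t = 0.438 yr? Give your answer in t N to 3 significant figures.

Residence time τ = M₀/F₀ = 0.2373 yr. The eventual steady state is M_∞ = M₀·(F₁/F₀) = 609.6 × 1019/2569 = 241.80 t N.
The anomaly ΔM(t) = M(t) − M_∞ decays as ΔM₀·e^(−t/τ) with ΔM₀ = 609.6 − 241.80 = 367.8 t N.
At t = 0.438 yr, e^(−t/τ) = e^(−1.846) = 0.1579, so ΔM = 58.07 t N and M = 241.80 + 58.07 = 299.87 t N.

300 t N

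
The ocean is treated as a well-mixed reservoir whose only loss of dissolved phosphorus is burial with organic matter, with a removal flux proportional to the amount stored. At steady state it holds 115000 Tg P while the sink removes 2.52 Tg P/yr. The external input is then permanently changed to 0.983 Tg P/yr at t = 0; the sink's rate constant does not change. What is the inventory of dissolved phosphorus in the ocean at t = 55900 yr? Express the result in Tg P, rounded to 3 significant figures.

65500 Tg P

Residence time τ = M₀/F₀ = 45630 yr. The eventual steady state is M_∞ = M₀·(F₁/F₀) = 115000 × 0.983/2.52 = 44859 Tg P.
The anomaly ΔM(t) = M(t) − M_∞ decays as ΔM₀·e^(−t/τ) with ΔM₀ = 115000 − 44859 = 70140 Tg P.
At t = 55900 yr, e^(−t/τ) = e^(−1.225) = 0.2938, so ΔM = 20610 Tg P and M = 44859 + 20610 = 65465 Tg P.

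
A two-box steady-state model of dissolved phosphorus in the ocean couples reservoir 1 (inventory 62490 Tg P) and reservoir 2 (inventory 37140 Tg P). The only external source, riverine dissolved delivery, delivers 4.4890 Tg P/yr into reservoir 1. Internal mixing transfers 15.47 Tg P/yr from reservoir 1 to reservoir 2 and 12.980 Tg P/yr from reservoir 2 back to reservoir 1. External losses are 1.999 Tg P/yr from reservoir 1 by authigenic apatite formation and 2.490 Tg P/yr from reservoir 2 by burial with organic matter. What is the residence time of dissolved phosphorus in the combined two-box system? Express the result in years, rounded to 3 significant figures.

22200 yr

Treat the two boxes together as one reservoir: the mixing fluxes between them are internal recycling, so τ = ΣM / Σ(external losses).
M_total = 62490 + 37140 = 99630 Tg P.
ΣF_external_out = 1.999 + 2.490 = 4.4890 Tg P/yr.
τ = M_total / ΣF_ext = 99630 / 4.4890 = 22190 yr.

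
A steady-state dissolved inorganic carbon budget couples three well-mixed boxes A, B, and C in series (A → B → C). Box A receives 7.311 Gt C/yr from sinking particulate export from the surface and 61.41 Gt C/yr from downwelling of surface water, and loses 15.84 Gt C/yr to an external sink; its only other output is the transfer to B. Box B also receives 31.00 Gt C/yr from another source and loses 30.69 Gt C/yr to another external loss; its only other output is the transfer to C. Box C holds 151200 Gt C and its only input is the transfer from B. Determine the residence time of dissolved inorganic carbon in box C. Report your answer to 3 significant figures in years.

2840 yr

Box A: F(A→B) = (7.311 + 61.41) − 15.84 = 52.881 Gt C/yr.
Box B: F(B→C) = (52.881 + 31.00) − 30.69 = 53.191 Gt C/yr.
Box C throughput = its input = 53.191 Gt C/yr; τ = 151200 / 53.191 = 2843 yr.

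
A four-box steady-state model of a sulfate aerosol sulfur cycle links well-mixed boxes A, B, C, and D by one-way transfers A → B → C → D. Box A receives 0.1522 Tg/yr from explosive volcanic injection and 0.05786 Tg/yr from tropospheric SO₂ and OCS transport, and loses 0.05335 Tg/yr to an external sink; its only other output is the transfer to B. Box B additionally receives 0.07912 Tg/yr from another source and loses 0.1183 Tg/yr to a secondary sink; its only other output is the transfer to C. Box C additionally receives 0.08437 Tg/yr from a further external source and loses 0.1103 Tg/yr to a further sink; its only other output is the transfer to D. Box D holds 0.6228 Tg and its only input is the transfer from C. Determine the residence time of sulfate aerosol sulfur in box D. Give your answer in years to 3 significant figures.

6.80 yr

Box A: F(A→B) = (0.1522 + 0.05786) − 0.05335 = 0.15671 Tg/yr.
Box B: F(B→C) = (0.15671 + 0.07912) − 0.1183 = 0.11753 Tg/yr.
Box C: F(C→D) = (0.11753 + 0.08437) − 0.1103 = 0.091600 Tg/yr.
Box D throughput = its input = 0.091600 Tg/yr; τ = 0.6228 / 0.091600 = 6.799 yr.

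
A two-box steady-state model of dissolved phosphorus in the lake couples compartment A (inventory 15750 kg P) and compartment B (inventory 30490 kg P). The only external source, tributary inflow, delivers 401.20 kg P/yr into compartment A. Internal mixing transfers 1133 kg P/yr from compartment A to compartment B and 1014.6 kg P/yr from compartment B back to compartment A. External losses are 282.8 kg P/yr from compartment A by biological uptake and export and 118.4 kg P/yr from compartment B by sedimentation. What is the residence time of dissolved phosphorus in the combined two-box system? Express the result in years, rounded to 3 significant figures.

115 yr

For the system as a whole, the A↔B exchange is internal and contributes nothing to the throughput; only the external sinks remove mass.
M_total = 15750 + 30490 = 46240 kg P.
ΣF_external_out = 282.8 + 118.4 = 401.20 kg P/yr.
τ = M_total / ΣF_ext = 46240 / 401.20 = 115.3 yr.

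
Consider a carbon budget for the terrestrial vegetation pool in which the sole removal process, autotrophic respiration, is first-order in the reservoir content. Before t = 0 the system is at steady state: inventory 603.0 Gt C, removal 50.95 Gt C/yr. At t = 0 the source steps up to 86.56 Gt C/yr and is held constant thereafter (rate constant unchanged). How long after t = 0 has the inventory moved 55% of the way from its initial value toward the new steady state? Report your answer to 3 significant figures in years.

9.45 yr

τ = M₀/F₀ = 603.0/50.95 = 11.84 yr.
The remaining gap fraction is e^(−t/τ); 55% covered ⇒ e^(−t/τ) = 0.450.
t = −τ ln(0.450) = 11.84 × 0.7985 = 9.450 yr.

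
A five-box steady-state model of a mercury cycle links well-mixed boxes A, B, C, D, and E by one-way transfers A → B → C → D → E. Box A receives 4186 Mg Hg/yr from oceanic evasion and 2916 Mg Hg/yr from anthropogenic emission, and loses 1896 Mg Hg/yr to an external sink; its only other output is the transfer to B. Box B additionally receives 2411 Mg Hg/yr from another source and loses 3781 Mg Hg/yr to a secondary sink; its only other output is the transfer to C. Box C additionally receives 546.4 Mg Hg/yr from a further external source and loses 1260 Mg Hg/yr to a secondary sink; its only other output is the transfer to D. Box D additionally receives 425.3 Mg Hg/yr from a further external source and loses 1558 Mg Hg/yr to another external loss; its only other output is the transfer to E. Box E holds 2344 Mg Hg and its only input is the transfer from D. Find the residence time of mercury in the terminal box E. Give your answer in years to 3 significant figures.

1.18 yr

Box A: F(A→B) = (4186 + 2916) − 1896 = 5206.0 Mg Hg/yr.
Box B: F(B→C) = (5206.0 + 2411) − 3781 = 3836.0 Mg Hg/yr.
Box C: F(C→D) = (3836.0 + 546.4) − 1260 = 3122.4 Mg Hg/yr.
Box D: F(D→E) = (3122.4 + 425.3) − 1558 = 1989.7 Mg Hg/yr.
Box E throughput = its input = 1989.7 Mg Hg/yr; τ = 2344 / 1989.7 = 1.178 yr.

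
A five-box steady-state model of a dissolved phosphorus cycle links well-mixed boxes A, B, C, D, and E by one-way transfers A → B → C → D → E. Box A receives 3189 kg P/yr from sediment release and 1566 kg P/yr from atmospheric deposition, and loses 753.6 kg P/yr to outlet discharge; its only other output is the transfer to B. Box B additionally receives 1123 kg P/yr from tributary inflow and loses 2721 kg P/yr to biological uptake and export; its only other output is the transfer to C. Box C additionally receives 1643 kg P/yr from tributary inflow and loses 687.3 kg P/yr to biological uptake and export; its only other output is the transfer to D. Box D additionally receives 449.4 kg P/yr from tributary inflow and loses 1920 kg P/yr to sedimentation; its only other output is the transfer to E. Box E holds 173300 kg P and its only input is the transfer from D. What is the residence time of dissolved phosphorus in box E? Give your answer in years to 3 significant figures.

Box A: F(A→B) = (3189 + 1566) − 753.6 = 4001.4 kg P/yr.
Box B: F(B→C) = (4001.4 + 1123) − 2721 = 2403.4 kg P/yr.
Box C: F(C→D) = (2403.4 + 1643) − 687.3 = 3359.1 kg P/yr.
Box D: F(D→E) = (3359.1 + 449.4) − 1920 = 1888.5 kg P/yr.
Box E throughput = its input = 1888.5 kg P/yr; τ = 173300 / 1888.5 = 91.77 yr.

91.8 yr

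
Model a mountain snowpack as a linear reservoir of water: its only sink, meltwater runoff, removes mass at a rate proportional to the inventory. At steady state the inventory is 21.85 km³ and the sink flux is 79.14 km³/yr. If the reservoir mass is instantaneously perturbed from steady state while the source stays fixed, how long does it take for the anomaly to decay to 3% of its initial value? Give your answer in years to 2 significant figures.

0.97 yr

For a linear reservoir the anomaly decays as exp(−t/τ) with τ = M/F = 21.85/79.14 = 0.2761 yr.
exp(−t/τ) = 0.03 ⇒ t = −τ ln(0.03) = 0.2761 × 3.507 = 0.9681 yr.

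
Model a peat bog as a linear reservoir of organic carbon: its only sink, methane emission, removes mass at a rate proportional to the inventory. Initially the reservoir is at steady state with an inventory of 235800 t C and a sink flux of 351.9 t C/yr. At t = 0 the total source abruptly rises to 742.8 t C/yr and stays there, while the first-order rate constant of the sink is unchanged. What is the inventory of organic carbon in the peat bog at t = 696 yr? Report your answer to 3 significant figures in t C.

405000 t C

Residence time τ = M₀/F₀ = 670.1 yr. The eventual steady state is M_∞ = M₀·(F₁/F₀) = 235800 × 742.8/351.9 = 497730 t C.
The anomaly ΔM(t) = M(t) − M_∞ decays as ΔM₀·e^(−t/τ) with ΔM₀ = 235800 − 497730 = −261900 t C.
At t = 696 yr, e^(−t/τ) = e^(−1.039) = 0.3539, so ΔM = −92700 t C and M = 497730 − 92700 = 405030 t C.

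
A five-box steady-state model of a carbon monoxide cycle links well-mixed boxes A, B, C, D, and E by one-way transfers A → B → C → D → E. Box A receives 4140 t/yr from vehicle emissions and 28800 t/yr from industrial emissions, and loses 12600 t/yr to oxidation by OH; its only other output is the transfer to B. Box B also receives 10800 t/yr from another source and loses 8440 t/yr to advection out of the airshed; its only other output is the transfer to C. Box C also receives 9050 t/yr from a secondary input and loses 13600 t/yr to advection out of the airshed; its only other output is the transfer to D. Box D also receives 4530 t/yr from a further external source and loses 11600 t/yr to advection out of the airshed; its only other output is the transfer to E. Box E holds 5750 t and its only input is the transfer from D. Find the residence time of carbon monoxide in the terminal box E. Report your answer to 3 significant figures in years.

Box A: F(A→B) = (4140 + 28800) − 12600 = 20340 t/yr.
Box B: F(B→C) = (20340 + 10800) − 8440 = 22700 t/yr.
Box C: F(C→D) = (22700 + 9050) − 13600 = 18150 t/yr.
Box D: F(D→E) = (18150 + 4530) − 11600 = 11080 t/yr.
Box E throughput = its input = 11080 t/yr; τ = 5750 / 11080 = 0.5190 yr.

0.519 yr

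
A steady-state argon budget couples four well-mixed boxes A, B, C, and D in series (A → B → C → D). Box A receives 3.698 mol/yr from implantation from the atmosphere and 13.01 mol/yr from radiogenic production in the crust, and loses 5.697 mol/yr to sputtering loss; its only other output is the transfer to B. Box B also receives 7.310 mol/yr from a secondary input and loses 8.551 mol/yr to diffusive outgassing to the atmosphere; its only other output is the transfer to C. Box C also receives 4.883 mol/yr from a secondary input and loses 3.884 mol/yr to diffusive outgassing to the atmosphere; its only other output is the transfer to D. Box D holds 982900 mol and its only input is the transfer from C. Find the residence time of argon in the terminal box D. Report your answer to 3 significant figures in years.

Box A: F(A→B) = (3.698 + 13.01) − 5.697 = 11.011 mol/yr.
Box B: F(B→C) = (11.011 + 7.310) − 8.551 = 9.7700 mol/yr.
Box C: F(C→D) = (9.7700 + 4.883) − 3.884 = 10.769 mol/yr.
Box D throughput = its input = 10.769 mol/yr; τ = 982900 / 10.769 = 91270 yr.

91300 yr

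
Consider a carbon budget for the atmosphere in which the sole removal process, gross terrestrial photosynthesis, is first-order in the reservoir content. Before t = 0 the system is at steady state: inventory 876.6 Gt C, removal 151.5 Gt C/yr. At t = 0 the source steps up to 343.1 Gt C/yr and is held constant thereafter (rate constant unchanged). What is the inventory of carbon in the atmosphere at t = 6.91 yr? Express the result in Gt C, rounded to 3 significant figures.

1650 Gt C

τ = M₀/F₀ = 876.6/151.5 = 5.786 yr; rate constant k = 1/τ.
New steady state M_∞ = F₁/k = F₁·τ = 343.1 × 5.786 = 1985.2 Gt C.
M(t) = M_∞ + (M₀ − M_∞)·e^(−t/τ); t/τ = 6.91/5.786 = 1.194, so e^(−t/τ) = 0.3029.
M(t) = 1985.2 − 1109 × 0.3029 = 1649.4 Gt C.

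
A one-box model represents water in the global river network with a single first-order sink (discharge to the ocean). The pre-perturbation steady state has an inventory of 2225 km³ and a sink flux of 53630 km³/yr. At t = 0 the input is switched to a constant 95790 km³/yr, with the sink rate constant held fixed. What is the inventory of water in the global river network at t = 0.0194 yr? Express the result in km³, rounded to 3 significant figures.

τ = M₀/F₀ = 2225/53630 = 0.04149 yr; rate constant k = 1/τ.
New steady state M_∞ = F₁/k = F₁·τ = 95790 × 0.04149 = 3974.1 km³.
M(t) = M_∞ + (M₀ − M_∞)·e^(−t/τ); t/τ = 0.0194/0.04149 = 0.4676, so e^(−t/τ) = 0.6265.
M(t) = 3974.1 − 1749 × 0.6265 = 2878.3 km³.

2880 km³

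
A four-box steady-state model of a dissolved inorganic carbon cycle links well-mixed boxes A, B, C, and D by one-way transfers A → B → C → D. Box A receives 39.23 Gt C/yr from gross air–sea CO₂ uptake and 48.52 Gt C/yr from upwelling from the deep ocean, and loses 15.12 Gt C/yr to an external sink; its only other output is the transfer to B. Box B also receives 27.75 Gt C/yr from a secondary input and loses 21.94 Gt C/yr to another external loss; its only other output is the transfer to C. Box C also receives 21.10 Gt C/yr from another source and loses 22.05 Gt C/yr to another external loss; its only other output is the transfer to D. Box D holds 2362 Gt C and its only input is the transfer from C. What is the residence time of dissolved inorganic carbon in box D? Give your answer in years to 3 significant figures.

Box A: F(A→B) = (39.23 + 48.52) − 15.12 = 72.630 Gt C/yr.
Box B: F(B→C) = (72.630 + 27.75) − 21.94 = 78.440 Gt C/yr.
Box C: F(C→D) = (78.440 + 21.10) − 22.05 = 77.490 Gt C/yr.
Box D throughput = its input = 77.490 Gt C/yr; τ = 2362 / 77.490 = 30.48 yr.

30.5 yr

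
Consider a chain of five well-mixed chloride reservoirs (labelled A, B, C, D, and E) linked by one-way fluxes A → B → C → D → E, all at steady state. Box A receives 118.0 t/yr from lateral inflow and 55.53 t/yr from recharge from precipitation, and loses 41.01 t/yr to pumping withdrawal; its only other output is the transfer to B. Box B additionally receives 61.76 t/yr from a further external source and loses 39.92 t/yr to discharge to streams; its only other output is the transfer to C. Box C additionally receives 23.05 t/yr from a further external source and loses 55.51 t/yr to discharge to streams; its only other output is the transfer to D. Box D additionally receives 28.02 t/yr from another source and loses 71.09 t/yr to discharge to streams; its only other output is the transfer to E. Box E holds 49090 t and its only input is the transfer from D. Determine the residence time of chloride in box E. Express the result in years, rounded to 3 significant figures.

Box A: F(A→B) = (118.0 + 55.53) − 41.01 = 132.52 t/yr.
Box B: F(B→C) = (132.52 + 61.76) − 39.92 = 154.36 t/yr.
Box C: F(C→D) = (154.36 + 23.05) − 55.51 = 121.90 t/yr.
Box D: F(D→E) = (121.90 + 28.02) − 71.09 = 78.830 t/yr.
Box E throughput = its input = 78.830 t/yr; τ = 49090 / 78.830 = 622.7 yr.

623 yr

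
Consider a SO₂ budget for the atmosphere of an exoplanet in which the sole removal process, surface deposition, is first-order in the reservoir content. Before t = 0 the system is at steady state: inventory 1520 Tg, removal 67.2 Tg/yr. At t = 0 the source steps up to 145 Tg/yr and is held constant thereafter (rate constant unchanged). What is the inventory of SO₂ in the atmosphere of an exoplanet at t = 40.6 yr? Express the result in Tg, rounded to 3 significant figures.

Residence time τ = M₀/F₀ = 22.62 yr. The eventual steady state is M_∞ = M₀·(F₁/F₀) = 1520 × 145/67.2 = 3279.8 Tg.
The anomaly ΔM(t) = M(t) − M_∞ decays as ΔM₀·e^(−t/τ) with ΔM₀ = 1520 − 3279.8 = −1760 Tg.
At t = 40.6 yr, e^(−t/τ) = e^(−1.795) = 0.1661, so ΔM = −292.4 Tg and M = 3279.8 − 292.4 = 2987.4 Tg.

2990 Tg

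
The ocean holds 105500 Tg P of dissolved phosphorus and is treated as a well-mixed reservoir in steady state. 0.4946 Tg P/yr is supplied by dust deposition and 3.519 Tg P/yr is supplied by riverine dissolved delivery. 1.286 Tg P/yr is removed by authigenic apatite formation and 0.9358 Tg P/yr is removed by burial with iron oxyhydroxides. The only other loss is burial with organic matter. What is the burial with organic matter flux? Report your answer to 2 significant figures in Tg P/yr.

1.8 Tg P/yr

At steady state ΣF_in = ΣF_out.
ΣF_in = 0.4946 + 3.519 = 4.0136 Tg P/yr.
Burial with organic matter flux = ΣF_in − (1.286 + 0.9358) = 4.0136 − 2.222 = 1.792 Tg P/yr.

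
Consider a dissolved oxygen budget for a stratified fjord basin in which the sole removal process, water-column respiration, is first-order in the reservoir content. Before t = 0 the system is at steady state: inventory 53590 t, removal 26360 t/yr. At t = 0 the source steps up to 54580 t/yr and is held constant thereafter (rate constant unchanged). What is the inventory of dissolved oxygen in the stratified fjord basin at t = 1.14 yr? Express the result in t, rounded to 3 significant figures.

78200 t

Residence time τ = M₀/F₀ = 2.033 yr. The eventual steady state is M_∞ = M₀·(F₁/F₀) = 53590 × 54580/26360 = 110960 t.
The anomaly ΔM(t) = M(t) − M_∞ decays as ΔM₀·e^(−t/τ) with ΔM₀ = 53590 − 110960 = −57370 t.
At t = 1.14 yr, e^(−t/τ) = e^(−0.5607) = 0.5708, so ΔM = −32750 t and M = 110960 − 32750 = 78215 t.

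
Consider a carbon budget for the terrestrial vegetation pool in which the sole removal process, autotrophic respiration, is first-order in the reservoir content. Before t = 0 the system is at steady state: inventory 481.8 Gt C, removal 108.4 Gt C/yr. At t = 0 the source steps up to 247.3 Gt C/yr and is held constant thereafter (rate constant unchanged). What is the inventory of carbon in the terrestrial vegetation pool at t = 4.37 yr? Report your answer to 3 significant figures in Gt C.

868 Gt C

Residence time τ = M₀/F₀ = 4.445 yr. The eventual steady state is M_∞ = M₀·(F₁/F₀) = 481.8 × 247.3/108.4 = 1099.2 Gt C.
The anomaly ΔM(t) = M(t) − M_∞ decays as ΔM₀·e^(−t/τ) with ΔM₀ = 481.8 − 1099.2 = −617.4 Gt C.
At t = 4.37 yr, e^(−t/τ) = e^(−0.9832) = 0.3741, so ΔM = −231.0 Gt C and M = 1099.2 − 231.0 = 868.20 Gt C.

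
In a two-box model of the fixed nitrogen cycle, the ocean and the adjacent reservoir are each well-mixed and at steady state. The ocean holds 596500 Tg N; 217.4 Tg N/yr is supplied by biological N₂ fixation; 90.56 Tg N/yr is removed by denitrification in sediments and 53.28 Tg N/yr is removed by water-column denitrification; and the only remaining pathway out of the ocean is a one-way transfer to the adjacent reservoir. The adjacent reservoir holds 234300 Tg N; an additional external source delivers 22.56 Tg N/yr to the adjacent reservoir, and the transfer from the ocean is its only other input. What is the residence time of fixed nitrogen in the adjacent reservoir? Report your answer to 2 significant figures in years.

Balance the ocean: ΣF_in = 217.40 Tg N/yr.
Transfer to the adjacent reservoir = ΣF_in − (90.56 + 53.28) = 73.560 Tg N/yr.
Total input to the adjacent reservoir = 73.560 + 22.56 = 96.120 Tg N/yr; at steady state this equals its total output.
τ = M / F = 234300 / 96.120 = 2438 yr.

2400 yr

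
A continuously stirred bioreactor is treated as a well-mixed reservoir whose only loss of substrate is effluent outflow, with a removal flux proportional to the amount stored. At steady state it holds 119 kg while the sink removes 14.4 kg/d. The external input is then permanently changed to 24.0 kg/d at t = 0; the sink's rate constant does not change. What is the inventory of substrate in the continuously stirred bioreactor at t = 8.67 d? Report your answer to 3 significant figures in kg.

171 kg

Residence time τ = M₀/F₀ = 8.264 d. The eventual steady state is M_∞ = M₀·(F₁/F₀) = 119 × 24.0/14.4 = 198.33 kg.
The anomaly ΔM(t) = M(t) − M_∞ decays as ΔM₀·e^(−t/τ) with ΔM₀ = 119 − 198.33 = −79.33 kg.
At t = 8.67 d, e^(−t/τ) = e^(−1.049) = 0.3502, so ΔM = −27.79 kg and M = 198.33 − 27.79 = 170.55 kg.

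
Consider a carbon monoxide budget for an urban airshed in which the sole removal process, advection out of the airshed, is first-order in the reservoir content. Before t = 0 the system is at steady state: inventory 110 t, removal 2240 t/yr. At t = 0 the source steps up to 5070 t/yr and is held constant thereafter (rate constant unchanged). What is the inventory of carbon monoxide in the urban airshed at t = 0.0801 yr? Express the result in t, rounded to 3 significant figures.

Residence time τ = M₀/F₀ = 0.04911 yr. The eventual steady state is M_∞ = M₀·(F₁/F₀) = 110 × 5070/2240 = 248.97 t.
The anomaly ΔM(t) = M(t) − M_∞ decays as ΔM₀·e^(−t/τ) with ΔM₀ = 110 − 248.97 = −139.0 t.
At t = 0.0801 yr, e^(−t/τ) = e^(−1.631) = 0.1957, so ΔM = −27.20 t and M = 248.97 − 27.20 = 221.77 t.

222 t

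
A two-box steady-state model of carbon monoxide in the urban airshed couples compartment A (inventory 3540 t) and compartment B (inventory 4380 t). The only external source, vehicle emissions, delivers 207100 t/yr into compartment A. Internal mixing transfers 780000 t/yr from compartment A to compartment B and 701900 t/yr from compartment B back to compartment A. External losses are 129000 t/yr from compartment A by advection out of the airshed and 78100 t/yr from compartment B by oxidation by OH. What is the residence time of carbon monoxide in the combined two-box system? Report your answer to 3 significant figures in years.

For the system as a whole, the A↔B exchange is internal and contributes nothing to the throughput; only the external sinks remove mass.
M_total = 3540 + 4380 = 7920.0 t.
ΣF_external_out = 129000 + 78100 = 207100 t/yr.
τ = M_total / ΣF_ext = 7920.0 / 207100 = 0.03824 yr.

0.0382 yr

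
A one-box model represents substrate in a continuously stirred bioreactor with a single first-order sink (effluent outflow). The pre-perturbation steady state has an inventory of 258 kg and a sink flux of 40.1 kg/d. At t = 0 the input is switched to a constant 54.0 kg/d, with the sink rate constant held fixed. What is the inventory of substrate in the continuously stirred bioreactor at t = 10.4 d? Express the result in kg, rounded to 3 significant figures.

The sink rate constant is k = F₀/M₀ = 40.1/258 = 0.1554 d⁻¹.
Solving dM/dt = F₁ − kM with M(0) = M₀ gives M(t) = F₁/k + (M₀ − F₁/k)·e^(−kt).
F₁/k = 54.0/0.1554 = 347.43 kg; kt = 0.1554 × 10.4 = 1.616, e^(−kt) = 0.1986.
M(10.4) = 347.43 + (258 − 347.43) × 0.1986 = 347.43 − 17.76 = 329.67 kg.

330 kg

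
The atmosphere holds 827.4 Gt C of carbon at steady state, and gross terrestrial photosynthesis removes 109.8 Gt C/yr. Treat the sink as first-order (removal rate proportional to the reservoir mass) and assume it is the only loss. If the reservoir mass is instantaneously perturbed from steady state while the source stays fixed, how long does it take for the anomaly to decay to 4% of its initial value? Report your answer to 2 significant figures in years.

For a linear reservoir the anomaly decays as exp(−t/τ) with τ = M/F = 827.4/109.8 = 7.536 yr.
exp(−t/τ) = 0.04 ⇒ t = −τ ln(0.04) = 7.536 × 3.219 = 24.26 yr.

24 yr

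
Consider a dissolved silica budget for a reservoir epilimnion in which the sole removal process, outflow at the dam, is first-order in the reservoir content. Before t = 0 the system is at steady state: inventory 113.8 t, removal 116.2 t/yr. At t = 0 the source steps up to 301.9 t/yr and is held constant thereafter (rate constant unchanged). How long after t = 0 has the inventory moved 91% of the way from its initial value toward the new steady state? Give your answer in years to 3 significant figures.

τ = M₀/F₀ = 113.8/116.2 = 0.9793 yr.
The remaining gap fraction is e^(−t/τ); 91% covered ⇒ e^(−t/τ) = 0.0900.
t = −τ ln(0.0900) = 0.9793 × 2.408 = 2.358 yr.

2.36 yr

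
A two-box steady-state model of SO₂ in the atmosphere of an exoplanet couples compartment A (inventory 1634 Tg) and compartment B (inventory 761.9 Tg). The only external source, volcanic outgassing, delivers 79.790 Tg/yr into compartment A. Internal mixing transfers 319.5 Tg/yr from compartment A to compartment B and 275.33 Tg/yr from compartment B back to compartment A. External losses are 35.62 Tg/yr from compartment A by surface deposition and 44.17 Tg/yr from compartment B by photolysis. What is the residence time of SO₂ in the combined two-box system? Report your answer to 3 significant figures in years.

Residence time in the combined system uses the total inventory and the total *external* removal — internal exchanges between the two boxes cancel.
M_total = 1634 + 761.9 = 2395.9 Tg.
ΣF_external_out = 35.62 + 44.17 = 79.790 Tg/yr.
τ = M_total / ΣF_ext = 2395.9 / 79.790 = 30.03 yr.

30.0 yr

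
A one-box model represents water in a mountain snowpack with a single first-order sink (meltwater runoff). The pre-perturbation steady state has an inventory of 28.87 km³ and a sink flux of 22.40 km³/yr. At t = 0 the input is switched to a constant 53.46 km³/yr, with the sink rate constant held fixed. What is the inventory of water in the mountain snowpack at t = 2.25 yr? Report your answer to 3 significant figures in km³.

The sink rate constant is k = F₀/M₀ = 22.40/28.87 = 0.7759 yr⁻¹.
Solving dM/dt = F₁ − kM with M(0) = M₀ gives M(t) = F₁/k + (M₀ − F₁/k)·e^(−kt).
F₁/k = 53.46/0.7759 = 68.901 km³; kt = 0.7759 × 2.25 = 1.746, e^(−kt) = 0.1745.
M(2.25) = 68.901 + (28.87 − 68.901) × 0.1745 = 68.901 − 6.986 = 61.915 km³.

61.9 km³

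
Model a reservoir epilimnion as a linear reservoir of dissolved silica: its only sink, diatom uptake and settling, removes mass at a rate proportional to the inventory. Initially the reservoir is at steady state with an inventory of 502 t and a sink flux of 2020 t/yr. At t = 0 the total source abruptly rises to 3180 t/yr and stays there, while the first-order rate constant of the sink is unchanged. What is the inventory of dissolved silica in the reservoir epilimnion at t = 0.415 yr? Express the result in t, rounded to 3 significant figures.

736 t

Residence time τ = M₀/F₀ = 0.2485 yr. The eventual steady state is M_∞ = M₀·(F₁/F₀) = 502 × 3180/2020 = 790.28 t.
The anomaly ΔM(t) = M(t) − M_∞ decays as ΔM₀·e^(−t/τ) with ΔM₀ = 502 − 790.28 = −288.3 t.
At t = 0.415 yr, e^(−t/τ) = e^(−1.670) = 0.1883, so ΔM = −54.27 t and M = 790.28 − 54.27 = 736.01 t.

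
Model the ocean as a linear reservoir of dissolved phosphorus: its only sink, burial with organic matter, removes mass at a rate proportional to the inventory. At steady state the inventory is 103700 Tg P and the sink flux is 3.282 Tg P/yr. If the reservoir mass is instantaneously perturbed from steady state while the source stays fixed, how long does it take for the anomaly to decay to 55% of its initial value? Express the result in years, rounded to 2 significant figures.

19000 yr

For a linear reservoir the anomaly decays as exp(−t/τ) with τ = M/F = 103700/3.282 = 31600 yr.
exp(−t/τ) = 0.55 ⇒ t = −τ ln(0.55) = 31600 × 0.5978 = 18890 yr.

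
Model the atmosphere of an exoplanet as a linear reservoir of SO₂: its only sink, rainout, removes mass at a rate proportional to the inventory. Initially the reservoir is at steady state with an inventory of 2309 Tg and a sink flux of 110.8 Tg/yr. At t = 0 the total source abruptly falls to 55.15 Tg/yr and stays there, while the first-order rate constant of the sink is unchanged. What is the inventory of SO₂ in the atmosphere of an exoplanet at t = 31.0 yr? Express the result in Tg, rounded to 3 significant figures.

1410 Tg

Residence time τ = M₀/F₀ = 20.84 yr. The eventual steady state is M_∞ = M₀·(F₁/F₀) = 2309 × 55.15/110.8 = 1149.3 Tg.
The anomaly ΔM(t) = M(t) − M_∞ decays as ΔM₀·e^(−t/τ) with ΔM₀ = 2309 − 1149.3 = 1160 Tg.
At t = 31.0 yr, e^(−t/τ) = e^(−1.488) = 0.2259, so ΔM = 262.0 Tg and M = 1149.3 + 262.0 = 1411.3 Tg.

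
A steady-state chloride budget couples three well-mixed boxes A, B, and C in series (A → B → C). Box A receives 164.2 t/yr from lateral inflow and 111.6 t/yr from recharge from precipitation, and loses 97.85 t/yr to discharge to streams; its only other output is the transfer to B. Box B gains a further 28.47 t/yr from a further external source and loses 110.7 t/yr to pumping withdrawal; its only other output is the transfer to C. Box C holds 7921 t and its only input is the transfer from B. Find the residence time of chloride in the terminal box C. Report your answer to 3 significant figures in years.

82.8 yr

Box A: F(A→B) = (164.2 + 111.6) − 97.85 = 177.95 t/yr.
Box B: F(B→C) = (177.95 + 28.47) − 110.7 = 95.720 t/yr.
Box C throughput = its input = 95.720 t/yr; τ = 7921 / 95.720 = 82.75 yr.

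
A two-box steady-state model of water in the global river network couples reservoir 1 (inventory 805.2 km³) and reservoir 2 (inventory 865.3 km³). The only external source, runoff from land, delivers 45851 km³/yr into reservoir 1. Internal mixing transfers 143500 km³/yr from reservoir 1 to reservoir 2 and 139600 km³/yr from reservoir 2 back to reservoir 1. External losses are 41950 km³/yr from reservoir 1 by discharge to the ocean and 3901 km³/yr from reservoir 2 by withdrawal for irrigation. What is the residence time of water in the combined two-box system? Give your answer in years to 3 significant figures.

For the system as a whole, the A↔B exchange is internal and contributes nothing to the throughput; only the external sinks remove mass.
M_total = 805.2 + 865.3 = 1670.5 km³.
ΣF_external_out = 41950 + 3901 = 45851 km³/yr.
τ = M_total / ΣF_ext = 1670.5 / 45851 = 0.03643 yr.

0.0364 yr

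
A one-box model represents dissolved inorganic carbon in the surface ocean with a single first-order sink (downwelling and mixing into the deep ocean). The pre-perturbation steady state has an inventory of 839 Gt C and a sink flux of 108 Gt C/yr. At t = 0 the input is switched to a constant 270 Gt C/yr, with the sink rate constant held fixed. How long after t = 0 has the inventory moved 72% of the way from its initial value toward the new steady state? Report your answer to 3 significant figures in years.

τ = M₀/F₀ = 839/108 = 7.769 yr.
The remaining gap fraction is e^(−t/τ); 72% covered ⇒ e^(−t/τ) = 0.280.
t = −τ ln(0.280) = 7.769 × 1.273 = 9.889 yr.

9.89 yr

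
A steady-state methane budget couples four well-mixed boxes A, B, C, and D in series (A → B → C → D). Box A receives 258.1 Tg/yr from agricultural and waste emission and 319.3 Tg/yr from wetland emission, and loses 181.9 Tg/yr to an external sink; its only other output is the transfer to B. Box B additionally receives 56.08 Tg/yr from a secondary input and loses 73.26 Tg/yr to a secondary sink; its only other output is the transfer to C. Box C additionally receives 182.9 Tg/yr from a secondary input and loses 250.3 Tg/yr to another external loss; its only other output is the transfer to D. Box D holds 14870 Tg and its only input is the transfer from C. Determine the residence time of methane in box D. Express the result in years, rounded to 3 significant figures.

47.8 yr

Box A: F(A→B) = (258.1 + 319.3) − 181.9 = 395.50 Tg/yr.
Box B: F(B→C) = (395.50 + 56.08) − 73.26 = 378.32 Tg/yr.
Box C: F(C→D) = (378.32 + 182.9) − 250.3 = 310.92 Tg/yr.
Box D throughput = its input = 310.92 Tg/yr; τ = 14870 / 310.92 = 47.83 yr.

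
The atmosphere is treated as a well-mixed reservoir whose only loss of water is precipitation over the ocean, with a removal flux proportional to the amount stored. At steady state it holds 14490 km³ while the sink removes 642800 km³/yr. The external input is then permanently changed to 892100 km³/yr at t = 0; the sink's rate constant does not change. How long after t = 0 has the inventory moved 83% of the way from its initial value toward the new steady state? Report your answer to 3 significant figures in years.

0.0399 yr

τ = M₀/F₀ = 14490/642800 = 0.02254 yr.
The remaining gap fraction is e^(−t/τ); 83% covered ⇒ e^(−t/τ) = 0.170.
t = −τ ln(0.170) = 0.02254 × 1.772 = 0.03994 yr.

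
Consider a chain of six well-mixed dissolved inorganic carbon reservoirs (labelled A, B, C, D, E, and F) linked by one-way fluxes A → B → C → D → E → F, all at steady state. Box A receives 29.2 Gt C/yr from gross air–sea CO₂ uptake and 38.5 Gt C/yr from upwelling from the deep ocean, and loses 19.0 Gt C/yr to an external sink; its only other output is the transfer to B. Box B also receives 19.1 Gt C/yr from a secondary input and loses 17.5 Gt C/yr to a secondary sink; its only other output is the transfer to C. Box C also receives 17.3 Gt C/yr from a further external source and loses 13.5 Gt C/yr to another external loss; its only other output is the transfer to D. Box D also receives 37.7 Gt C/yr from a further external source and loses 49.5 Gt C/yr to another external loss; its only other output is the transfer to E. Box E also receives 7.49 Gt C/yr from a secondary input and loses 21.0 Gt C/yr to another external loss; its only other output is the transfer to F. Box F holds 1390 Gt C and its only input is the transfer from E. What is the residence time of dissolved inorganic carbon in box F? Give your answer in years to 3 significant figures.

48.3 yr

Box A: F(A→B) = (29.2 + 38.5) − 19.0 = 48.700 Gt C/yr.
Box B: F(B→C) = (48.700 + 19.1) − 17.5 = 50.300 Gt C/yr.
Box C: F(C→D) = (50.300 + 17.3) − 13.5 = 54.100 Gt C/yr.
Box D: F(D→E) = (54.100 + 37.7) − 49.5 = 42.300 Gt C/yr.
Box E: F(E→F) = (42.300 + 7.49) − 21.0 = 28.790 Gt C/yr.
Box F throughput = its input = 28.790 Gt C/yr; τ = 1390 / 28.790 = 48.28 yr.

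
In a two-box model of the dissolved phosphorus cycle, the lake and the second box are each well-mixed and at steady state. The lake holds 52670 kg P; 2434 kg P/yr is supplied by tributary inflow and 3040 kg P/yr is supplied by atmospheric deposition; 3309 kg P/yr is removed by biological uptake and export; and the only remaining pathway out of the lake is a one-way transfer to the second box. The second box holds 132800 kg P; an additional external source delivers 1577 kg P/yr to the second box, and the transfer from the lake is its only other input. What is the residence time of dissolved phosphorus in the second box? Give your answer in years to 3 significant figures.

35.5 yr

Balance the lake: ΣF_in = 2434 + 3040 = 5474.0 kg P/yr.
Transfer to the second box = ΣF_in − (3309) = 2165.0 kg P/yr.
Total input to the second box = 2165.0 + 1577 = 3742.0 kg P/yr; at steady state this equals its total output.
τ = M / F = 132800 / 3742.0 = 35.49 yr.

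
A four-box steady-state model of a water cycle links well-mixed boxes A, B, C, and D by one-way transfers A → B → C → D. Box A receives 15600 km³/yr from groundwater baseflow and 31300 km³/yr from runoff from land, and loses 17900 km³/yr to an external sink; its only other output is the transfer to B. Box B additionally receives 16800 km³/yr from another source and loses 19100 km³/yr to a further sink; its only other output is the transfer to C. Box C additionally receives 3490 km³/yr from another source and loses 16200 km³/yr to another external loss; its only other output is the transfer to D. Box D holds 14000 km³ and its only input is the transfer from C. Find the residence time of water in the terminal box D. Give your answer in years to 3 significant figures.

Box A: F(A→B) = (15600 + 31300) − 17900 = 29000 km³/yr.
Box B: F(B→C) = (29000 + 16800) − 19100 = 26700 km³/yr.
Box C: F(C→D) = (26700 + 3490) − 16200 = 13990 km³/yr.
Box D throughput = its input = 13990 km³/yr; τ = 14000 / 13990 = 1.001 yr.

1.00 yr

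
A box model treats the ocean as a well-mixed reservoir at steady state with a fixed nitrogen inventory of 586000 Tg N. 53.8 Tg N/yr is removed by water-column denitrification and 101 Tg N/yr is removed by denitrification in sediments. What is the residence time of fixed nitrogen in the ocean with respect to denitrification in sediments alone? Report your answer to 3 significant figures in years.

Residence time with respect to a single sink: τ = M / F_sink.
τ = 586000 / 101 = 5802 yr.

5800 yr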